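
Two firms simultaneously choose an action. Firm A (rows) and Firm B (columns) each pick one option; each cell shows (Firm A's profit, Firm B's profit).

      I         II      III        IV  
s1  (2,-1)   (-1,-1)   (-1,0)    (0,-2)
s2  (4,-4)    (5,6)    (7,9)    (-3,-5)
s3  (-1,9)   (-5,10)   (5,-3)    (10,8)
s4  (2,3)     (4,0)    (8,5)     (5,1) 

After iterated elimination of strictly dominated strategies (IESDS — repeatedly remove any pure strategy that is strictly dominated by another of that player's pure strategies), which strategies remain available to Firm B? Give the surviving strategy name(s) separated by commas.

Firm B's strategy IV is strictly dominated by I (s1: -1>-2, s2: -4>-5, s3: 9>8, s4: 3>1) and is removed.
Row s1 is eliminated: s2 beats it against every remaining column (I: 4>2, II: 5>-1, III: 7>-1).
Firm A's strategy s3 is strictly dominated by s2 (I: 4>-1, II: 5>-5, III: 7>5) and is removed.
For Firm B, III strictly dominates I on the remaining rows (s2: 9>-4, s4: 5>3); eliminate I.
For Firm B, III strictly dominates II on the remaining rows (s2: 9>6, s4: 5>0); eliminate II.
For Firm A, s4 strictly dominates s2 on the remaining columns (III: 8>7); eliminate s2.
Among the remaining strategies, none is strictly dominated by another pure strategy of the same player, so the elimination stops.
Surviving strategies — Firm A: {s4}; Firm B: {III}.

III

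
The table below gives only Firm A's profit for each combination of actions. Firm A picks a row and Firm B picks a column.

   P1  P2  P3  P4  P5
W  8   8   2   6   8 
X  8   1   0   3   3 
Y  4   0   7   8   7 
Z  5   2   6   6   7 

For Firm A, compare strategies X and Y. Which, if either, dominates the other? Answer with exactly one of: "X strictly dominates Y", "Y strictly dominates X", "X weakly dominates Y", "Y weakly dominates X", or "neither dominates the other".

Compare X to Y across each opponent action: P1: 8>4, P2: 1>0, P3: 0<7, P4: 3<8, P5: 3<7.
X does better at P1, P2 but worse at P3, P4, P5; neither strategy dominates the other.

neither dominates the other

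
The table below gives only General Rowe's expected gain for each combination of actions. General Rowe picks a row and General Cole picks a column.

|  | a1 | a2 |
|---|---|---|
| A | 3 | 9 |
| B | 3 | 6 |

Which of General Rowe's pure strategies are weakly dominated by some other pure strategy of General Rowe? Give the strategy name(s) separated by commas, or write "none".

A is not dominated — it holds its own against B at a2 (9>6).
B: dominated, since A does at least as well everywhere (a1: 3=3, a2: 9>6).

B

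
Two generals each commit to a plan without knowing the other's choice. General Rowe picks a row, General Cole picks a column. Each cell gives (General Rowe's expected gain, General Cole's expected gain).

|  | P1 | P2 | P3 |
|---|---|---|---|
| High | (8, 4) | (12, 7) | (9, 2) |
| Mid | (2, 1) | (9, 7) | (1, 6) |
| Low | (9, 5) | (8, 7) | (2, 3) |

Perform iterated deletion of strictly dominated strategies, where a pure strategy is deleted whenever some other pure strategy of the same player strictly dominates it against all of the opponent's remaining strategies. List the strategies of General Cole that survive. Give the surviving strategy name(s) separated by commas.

General Rowe's strategy Mid is strictly dominated by High (P1: 8>2, P2: 12>9, P3: 9>1) and is removed.
Column P1 is eliminated: P2 beats it against every remaining row (High: 7>4, Low: 7>5).
Row Low is eliminated: High beats it against every remaining column (P2: 12>8, P3: 9>2).
For General Cole, P2 strictly dominates P3 on the remaining rows (High: 7>2); eliminate P3.
Among the remaining strategies, none is strictly dominated by another pure strategy of the same player, so the elimination stops.
Surviving strategies — General Rowe: {High}; General Cole: {P2}.

P2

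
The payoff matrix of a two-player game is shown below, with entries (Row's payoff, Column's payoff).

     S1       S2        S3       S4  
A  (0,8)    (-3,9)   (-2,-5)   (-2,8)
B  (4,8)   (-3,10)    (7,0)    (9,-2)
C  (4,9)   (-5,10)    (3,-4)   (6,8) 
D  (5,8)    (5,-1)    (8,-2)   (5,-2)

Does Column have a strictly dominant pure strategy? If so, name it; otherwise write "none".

none

S1 fails to dominate S2 at A (8<9).
S2 fails to dominate S1 at D (-1<8).
S3 fails to dominate S1 at A (-5<8).
S4 fails to dominate S1 at A (8=8).
No single strategy dominates all the others.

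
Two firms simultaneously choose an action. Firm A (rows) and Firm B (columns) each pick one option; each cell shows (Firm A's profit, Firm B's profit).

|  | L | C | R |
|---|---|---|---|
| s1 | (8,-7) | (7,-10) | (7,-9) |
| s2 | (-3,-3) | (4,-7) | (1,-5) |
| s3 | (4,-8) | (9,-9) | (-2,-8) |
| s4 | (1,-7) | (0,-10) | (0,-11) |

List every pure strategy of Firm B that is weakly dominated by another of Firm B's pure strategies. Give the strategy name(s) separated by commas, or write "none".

C, R

L: no other strategy beats it everywhere (C at s1 (-7>-10); R at s1 (-7>-9)).
C is weakly dominated by L (s1: -7>-10, s2: -3>-7, s3: -8>-9, s4: -7>-10).
R is weakly dominated by L (s1: -7>-9, s2: -3>-5, s3: -8=-8, s4: -7>-11).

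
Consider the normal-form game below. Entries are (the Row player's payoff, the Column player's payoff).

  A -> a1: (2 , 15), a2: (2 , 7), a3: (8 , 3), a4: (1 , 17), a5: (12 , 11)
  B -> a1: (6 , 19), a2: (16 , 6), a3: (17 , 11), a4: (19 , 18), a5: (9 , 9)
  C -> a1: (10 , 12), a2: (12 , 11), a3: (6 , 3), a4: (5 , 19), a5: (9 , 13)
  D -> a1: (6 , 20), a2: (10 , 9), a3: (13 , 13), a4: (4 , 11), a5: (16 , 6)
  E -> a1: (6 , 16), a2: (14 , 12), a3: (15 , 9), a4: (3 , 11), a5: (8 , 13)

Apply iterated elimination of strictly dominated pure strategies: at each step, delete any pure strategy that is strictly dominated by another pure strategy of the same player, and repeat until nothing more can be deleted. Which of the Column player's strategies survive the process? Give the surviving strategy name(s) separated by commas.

a1, a4

For the Row player, D strictly dominates A on the remaining columns (a1: 6>2, a2: 10>2, a3: 13>8, a4: 4>1, a5: 16>12); eliminate A.
For the Column player, a1 strictly dominates a2 on the remaining rows (B: 19>6, C: 12>11, D: 20>9, E: 16>12); eliminate a2.
The Column player's strategy a3 is strictly dominated by a1 (B: 19>11, C: 12>3, D: 20>13, E: 16>9) and is removed.
Row E is eliminated: C beats it against every remaining column (a1: 10>6, a4: 5>3, a5: 9>8).
For the Column player, a4 strictly dominates a5 on the remaining rows (B: 18>9, C: 19>13, D: 11>6); eliminate a5.
The Row player's strategy D is strictly dominated by C (a1: 10>6, a4: 5>4) and is removed.
Among the remaining strategies, none is strictly dominated by another pure strategy of the same player, so the elimination stops.
Surviving strategies — the Row player: {B, C}; the Column player: {a1, a4}.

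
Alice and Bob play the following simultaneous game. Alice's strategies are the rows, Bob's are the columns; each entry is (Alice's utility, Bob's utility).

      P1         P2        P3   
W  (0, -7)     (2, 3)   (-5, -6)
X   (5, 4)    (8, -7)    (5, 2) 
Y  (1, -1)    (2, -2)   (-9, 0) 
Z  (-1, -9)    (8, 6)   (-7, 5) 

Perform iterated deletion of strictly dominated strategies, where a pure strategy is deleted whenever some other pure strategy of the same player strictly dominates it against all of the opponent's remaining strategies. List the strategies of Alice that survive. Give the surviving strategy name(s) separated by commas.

Row W is eliminated: X beats it against every remaining column (P1: 5>0, P2: 8>2, P3: 5>-5).
For Alice, X strictly dominates Y on the remaining columns (P1: 5>1, P2: 8>2, P3: 5>-9); eliminate Y.
Among the remaining strategies, none is strictly dominated by another pure strategy of the same player, so the elimination stops.
Surviving strategies — Alice: {X, Z}; Bob: {P1, P2, P3}.

X, Z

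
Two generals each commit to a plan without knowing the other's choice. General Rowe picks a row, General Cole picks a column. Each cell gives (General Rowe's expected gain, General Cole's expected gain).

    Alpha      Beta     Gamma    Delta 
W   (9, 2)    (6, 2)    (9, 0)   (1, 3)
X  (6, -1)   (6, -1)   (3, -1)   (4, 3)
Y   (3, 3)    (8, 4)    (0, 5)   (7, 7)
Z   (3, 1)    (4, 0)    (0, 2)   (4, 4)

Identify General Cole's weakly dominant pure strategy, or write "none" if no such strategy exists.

Delta

Delta vs Alpha: W: 3>2, X: 3>-1, Y: 7>3, Z: 4>1.
Delta vs Beta: W: 3>2, X: 3>-1, Y: 7>4, Z: 4>0.
Delta vs Gamma: W: 3>0, X: 3>-1, Y: 7>5, Z: 4>2.
Delta is at least as good as every other strategy against every opponent action, so it is weakly dominant.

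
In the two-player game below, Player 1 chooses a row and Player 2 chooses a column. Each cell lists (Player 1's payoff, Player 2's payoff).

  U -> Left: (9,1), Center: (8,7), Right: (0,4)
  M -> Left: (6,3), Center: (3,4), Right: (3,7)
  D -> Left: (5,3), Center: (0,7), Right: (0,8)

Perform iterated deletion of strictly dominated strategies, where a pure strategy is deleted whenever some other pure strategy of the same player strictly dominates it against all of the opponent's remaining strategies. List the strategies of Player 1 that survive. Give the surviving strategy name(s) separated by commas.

Player 1's strategy D is strictly dominated by M (Left: 6>5, Center: 3>0, Right: 3>0) and is removed.
Player 2's strategy Left is strictly dominated by Center (U: 7>1, M: 4>3) and is removed.
Among the remaining strategies, none is strictly dominated by another pure strategy of the same player, so the elimination stops.
Surviving strategies — Player 1: {U, M}; Player 2: {Center, Right}.

U, M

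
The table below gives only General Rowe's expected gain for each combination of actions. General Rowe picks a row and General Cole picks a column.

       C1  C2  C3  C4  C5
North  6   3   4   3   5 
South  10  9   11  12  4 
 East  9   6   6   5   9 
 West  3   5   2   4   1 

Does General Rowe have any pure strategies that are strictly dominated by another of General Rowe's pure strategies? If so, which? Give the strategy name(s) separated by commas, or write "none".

North, West

East strictly dominates North — C1: 9>6, C2: 6>3, C3: 6>4, C4: 5>3, C5: 9>5.
South: no other strategy beats it everywhere (North at C1 (10>6); East at C1 (10>9); West at C1 (10>3)).
East is not dominated — it holds its own against North at C1 (9>6); South at C5 (9>4); West at C1 (9>3).
South strictly dominates West — C1: 10>3, C2: 9>5, C3: 11>2, C4: 12>4, C5: 4>1.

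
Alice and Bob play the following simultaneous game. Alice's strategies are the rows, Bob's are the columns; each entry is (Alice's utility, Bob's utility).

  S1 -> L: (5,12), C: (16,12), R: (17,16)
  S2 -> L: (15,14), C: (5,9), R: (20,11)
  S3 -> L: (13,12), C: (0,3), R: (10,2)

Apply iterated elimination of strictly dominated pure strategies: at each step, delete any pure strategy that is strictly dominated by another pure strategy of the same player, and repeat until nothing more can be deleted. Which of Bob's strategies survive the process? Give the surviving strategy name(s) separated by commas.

Row S3 is eliminated: S2 beats it against every remaining column (L: 15>13, C: 5>0, R: 20>10).
For Bob, R strictly dominates C on the remaining rows (S1: 16>12, S2: 11>9); eliminate C.
Row S1 is eliminated: S2 beats it against every remaining column (L: 15>5, R: 20>17).
For Bob, L strictly dominates R on the remaining rows (S2: 14>11); eliminate R.
Among the remaining strategies, none is strictly dominated by another pure strategy of the same player, so the elimination stops.
Surviving strategies — Alice: {S2}; Bob: {L}.

L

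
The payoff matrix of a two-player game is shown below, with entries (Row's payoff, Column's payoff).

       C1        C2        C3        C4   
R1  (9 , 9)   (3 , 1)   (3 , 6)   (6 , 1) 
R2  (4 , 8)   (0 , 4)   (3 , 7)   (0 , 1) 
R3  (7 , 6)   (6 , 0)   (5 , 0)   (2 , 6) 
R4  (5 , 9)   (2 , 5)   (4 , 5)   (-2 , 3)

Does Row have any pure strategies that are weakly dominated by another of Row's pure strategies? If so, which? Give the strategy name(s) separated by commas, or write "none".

R1 is not dominated — it holds its own against R2 at C1 (9>4); R3 at C1 (9>7); R4 at C1 (9>5).
R2 is weakly dominated by R1 (C1: 9>4, C2: 3>0, C3: 3=3, C4: 6>0).
Nothing dominates R3: R1 at C2 (6>3); R2 at C1 (7>4); R4 at C1 (7>5).
R4 is weakly dominated by R3 (C1: 7>5, C2: 6>2, C3: 5>4, C4: 2>-2).

R2, R4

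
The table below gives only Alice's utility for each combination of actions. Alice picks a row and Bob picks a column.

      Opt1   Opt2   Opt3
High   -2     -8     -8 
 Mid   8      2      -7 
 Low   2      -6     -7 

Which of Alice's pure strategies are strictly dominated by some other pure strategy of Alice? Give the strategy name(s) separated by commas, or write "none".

High is strictly dominated by Mid (Opt1: 8>-2, Opt2: 2>-8, Opt3: -7>-8).
Nothing dominates Mid: High at Opt1 (8>-2); Low at Opt1 (8>2).
Nothing dominates Low: High at Opt1 (2>-2); Mid at Opt3 (-7=-7).

High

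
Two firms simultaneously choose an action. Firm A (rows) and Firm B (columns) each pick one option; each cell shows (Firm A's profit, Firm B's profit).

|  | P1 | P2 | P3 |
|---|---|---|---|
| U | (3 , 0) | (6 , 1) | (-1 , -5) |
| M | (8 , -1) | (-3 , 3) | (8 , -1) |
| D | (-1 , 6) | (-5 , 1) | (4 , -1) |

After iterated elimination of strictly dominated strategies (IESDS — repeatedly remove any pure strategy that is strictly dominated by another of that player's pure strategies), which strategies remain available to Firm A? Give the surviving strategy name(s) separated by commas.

Firm A's strategy D is strictly dominated by M (P1: 8>-1, P2: -3>-5, P3: 8>4) and is removed.
For Firm B, P2 strictly dominates P1 on the remaining rows (U: 1>0, M: 3>-1); eliminate P1.
Firm B's strategy P3 is strictly dominated by P2 (U: 1>-5, M: 3>-1) and is removed.
For Firm A, U strictly dominates M on the remaining columns (P2: 6>-3); eliminate M.
Among the remaining strategies, none is strictly dominated by another pure strategy of the same player, so the elimination stops.
Surviving strategies — Firm A: {U}; Firm B: {P2}.

U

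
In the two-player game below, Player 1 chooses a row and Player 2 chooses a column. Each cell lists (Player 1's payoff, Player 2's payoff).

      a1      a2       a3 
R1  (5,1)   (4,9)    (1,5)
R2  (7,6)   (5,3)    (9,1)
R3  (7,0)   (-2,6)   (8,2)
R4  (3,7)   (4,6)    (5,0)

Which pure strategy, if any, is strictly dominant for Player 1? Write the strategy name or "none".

none

R1 fails to dominate R2 at a1 (5<7).
R2 fails to dominate R3 at a1 (7=7).
R3 fails to dominate R1 at a2 (-2<4).
R4 fails to dominate R1 at a1 (3<5).
No single strategy dominates all the others.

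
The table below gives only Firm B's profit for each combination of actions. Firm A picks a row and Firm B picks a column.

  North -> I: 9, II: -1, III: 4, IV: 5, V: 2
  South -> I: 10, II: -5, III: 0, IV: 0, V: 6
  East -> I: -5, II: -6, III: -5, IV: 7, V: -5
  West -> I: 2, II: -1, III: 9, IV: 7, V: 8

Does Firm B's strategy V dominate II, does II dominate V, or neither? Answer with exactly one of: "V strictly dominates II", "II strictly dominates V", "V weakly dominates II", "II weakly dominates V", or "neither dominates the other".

V strictly dominates II

Compare V to II across every action of Firm A: North: 2>-1, South: 6>-5, East: -5>-6, West: 8>-1.
Every comparison favours V, so V strictly dominates II.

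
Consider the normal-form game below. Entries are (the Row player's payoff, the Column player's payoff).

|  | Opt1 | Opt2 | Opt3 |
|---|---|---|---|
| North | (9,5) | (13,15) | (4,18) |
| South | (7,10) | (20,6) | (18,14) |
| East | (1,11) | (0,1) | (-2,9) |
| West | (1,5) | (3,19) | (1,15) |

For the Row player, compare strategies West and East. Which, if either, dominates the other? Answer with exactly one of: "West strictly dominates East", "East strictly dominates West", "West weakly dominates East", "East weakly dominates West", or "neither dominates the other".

Compare West to East across each choice by the Column player: Opt1: 1=1, Opt2: 3>0, Opt3: 1>-2.
West is at least as good everywhere and strictly better somewhere (tied only at Opt1), so West weakly but not strictly dominates East.

West weakly dominates East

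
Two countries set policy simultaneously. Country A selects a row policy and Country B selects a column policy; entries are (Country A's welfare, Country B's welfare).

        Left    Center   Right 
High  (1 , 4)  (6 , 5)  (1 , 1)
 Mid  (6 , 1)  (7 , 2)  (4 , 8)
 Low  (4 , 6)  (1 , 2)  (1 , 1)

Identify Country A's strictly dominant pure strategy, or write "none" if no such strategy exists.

Mid vs High: Left: 6>1, Center: 7>6, Right: 4>1.
Mid vs Low: Left: 6>4, Center: 7>1, Right: 4>1.
Mid strictly beats every other strategy against every opponent action, so it is strictly dominant.

Mid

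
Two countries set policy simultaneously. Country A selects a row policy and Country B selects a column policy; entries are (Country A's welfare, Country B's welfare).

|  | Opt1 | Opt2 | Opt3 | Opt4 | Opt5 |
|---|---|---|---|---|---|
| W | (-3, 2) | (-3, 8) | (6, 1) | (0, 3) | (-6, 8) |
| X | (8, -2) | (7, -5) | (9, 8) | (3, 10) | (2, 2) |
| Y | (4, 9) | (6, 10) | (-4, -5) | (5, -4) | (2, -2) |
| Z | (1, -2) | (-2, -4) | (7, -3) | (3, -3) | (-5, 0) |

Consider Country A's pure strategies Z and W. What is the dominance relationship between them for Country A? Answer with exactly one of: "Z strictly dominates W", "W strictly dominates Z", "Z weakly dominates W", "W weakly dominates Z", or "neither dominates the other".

Compare Z to W across each opponent action: Opt1: 1>-3, Opt2: -2>-3, Opt3: 7>6, Opt4: 3>0, Opt5: -5>-6.
Z gives a strictly higher payoff against each opponent action, so Z strictly dominates W.

Z strictly dominates W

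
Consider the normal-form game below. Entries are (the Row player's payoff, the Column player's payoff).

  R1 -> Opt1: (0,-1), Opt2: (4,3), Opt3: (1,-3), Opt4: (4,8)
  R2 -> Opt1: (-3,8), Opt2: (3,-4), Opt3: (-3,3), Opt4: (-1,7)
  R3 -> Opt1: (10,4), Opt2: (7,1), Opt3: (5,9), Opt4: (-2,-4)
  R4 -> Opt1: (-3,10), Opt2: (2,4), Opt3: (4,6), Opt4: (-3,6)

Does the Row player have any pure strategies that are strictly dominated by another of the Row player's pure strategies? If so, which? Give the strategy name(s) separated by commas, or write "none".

R1: no other strategy beats it everywhere (R2 at Opt1 (0>-3); R3 at Opt4 (4>-2); R4 at Opt1 (0>-3)).
R1 strictly dominates R2 — Opt1: 0>-3, Opt2: 4>3, Opt3: 1>-3, Opt4: 4>-1.
R3 is not dominated — it holds its own against R1 at Opt1 (10>0); R2 at Opt1 (10>-3); R4 at Opt1 (10>-3).
R4 is strictly dominated by R3 (Opt1: 10>-3, Opt2: 7>2, Opt3: 5>4, Opt4: -2>-3).

R2, R4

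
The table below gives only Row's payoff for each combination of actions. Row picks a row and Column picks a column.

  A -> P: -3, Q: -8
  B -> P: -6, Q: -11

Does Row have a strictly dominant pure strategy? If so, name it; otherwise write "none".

A

A vs B: P: -3>-6, Q: -8>-11.
A strictly beats every other strategy against every opponent action, so it is strictly dominant.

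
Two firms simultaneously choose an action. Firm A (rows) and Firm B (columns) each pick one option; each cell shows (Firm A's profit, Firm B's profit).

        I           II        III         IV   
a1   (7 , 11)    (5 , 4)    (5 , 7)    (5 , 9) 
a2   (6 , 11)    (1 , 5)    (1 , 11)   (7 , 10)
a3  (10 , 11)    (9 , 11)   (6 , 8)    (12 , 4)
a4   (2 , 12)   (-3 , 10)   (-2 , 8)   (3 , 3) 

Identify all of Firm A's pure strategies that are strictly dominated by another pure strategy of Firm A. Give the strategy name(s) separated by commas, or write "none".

a1, a2, a4

a1: dominated, since a3 does at least as well everywhere (I: 10>7, II: 9>5, III: 6>5, IV: 12>5).
a3 strictly dominates a2 — I: 10>6, II: 9>1, III: 6>1, IV: 12>7.
a3: no other strategy beats it everywhere (a1 at I (10>7); a2 at I (10>6); a4 at I (10>2)).
a4 is strictly dominated by a1 (I: 7>2, II: 5>-3, III: 5>-2, IV: 5>3).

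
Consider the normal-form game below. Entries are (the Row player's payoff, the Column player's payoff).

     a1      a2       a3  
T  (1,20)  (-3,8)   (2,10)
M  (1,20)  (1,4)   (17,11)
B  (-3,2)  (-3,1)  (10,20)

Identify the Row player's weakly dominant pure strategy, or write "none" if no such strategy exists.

M vs T: a1: 1=1, a2: 1>-3, a3: 17>2.
M vs B: a1: 1>-3, a2: 1>-3, a3: 17>10.
M is at least as good as every other strategy against every opponent action, so it is weakly dominant.

M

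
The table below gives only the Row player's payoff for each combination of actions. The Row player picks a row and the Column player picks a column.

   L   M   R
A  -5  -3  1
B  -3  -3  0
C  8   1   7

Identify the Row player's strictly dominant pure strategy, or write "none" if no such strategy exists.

C

C vs A: L: 8>-5, M: 1>-3, R: 7>1.
C vs B: L: 8>-3, M: 1>-3, R: 7>0.
C strictly beats every other strategy against every opponent action, so it is strictly dominant.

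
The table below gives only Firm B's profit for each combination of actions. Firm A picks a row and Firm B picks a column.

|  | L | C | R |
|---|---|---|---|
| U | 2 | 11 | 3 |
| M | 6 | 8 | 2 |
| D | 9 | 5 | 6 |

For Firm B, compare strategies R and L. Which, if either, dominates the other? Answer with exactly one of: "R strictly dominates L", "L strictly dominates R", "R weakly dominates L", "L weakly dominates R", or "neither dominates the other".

R's payoffs vs L's, by Firm A's action — U: 3>2, M: 2<6, D: 6<9.
R does better at U but worse at M, D; neither strategy dominates the other.

neither dominates the other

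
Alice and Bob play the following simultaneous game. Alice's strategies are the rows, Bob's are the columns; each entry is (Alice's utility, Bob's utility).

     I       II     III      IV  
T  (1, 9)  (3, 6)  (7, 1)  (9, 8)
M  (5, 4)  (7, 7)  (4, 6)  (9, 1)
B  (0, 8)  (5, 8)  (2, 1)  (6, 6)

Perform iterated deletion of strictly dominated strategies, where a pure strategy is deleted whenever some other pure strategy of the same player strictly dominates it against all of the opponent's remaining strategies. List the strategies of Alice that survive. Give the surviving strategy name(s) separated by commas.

M

Row B is eliminated: M beats it against every remaining column (I: 5>0, II: 7>5, III: 4>2, IV: 9>6).
Column III is eliminated: II beats it against every remaining row (T: 6>1, M: 7>6).
For Bob, I strictly dominates IV on the remaining rows (T: 9>8, M: 4>1); eliminate IV.
Alice's strategy T is strictly dominated by M (I: 5>1, II: 7>3) and is removed.
Column I is eliminated: II beats it against every remaining row (M: 7>4).
Among the remaining strategies, none is strictly dominated by another pure strategy of the same player, so the elimination stops.
Surviving strategies — Alice: {M}; Bob: {II}.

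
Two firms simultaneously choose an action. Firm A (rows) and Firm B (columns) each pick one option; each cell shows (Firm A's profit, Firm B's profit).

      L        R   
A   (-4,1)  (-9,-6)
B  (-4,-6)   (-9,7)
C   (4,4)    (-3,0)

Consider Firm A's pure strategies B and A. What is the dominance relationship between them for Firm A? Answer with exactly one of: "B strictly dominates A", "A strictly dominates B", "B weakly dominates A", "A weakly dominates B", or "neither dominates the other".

neither dominates the other

B's payoffs vs A's, by Firm B's action — L: -4=-4, R: -9=-9.
The two strategies tie everywhere; neither dominates the other.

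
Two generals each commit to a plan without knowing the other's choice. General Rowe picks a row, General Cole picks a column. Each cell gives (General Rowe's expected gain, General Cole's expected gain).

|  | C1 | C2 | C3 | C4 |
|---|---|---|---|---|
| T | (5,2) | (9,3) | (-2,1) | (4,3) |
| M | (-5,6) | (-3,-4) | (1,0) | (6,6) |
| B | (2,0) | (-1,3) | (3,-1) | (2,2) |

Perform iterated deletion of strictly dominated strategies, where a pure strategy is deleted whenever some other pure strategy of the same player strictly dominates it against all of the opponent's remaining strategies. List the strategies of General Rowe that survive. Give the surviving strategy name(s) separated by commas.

T, M

Column C3 is eliminated: C1 beats it against every remaining row (T: 2>1, M: 6>0, B: 0>-1).
General Rowe's strategy B is strictly dominated by T (C1: 5>2, C2: 9>-1, C4: 4>2) and is removed.
Among the remaining strategies, none is strictly dominated by another pure strategy of the same player, so the elimination stops.
Surviving strategies — General Rowe: {T, M}; General Cole: {C1, C2, C4}.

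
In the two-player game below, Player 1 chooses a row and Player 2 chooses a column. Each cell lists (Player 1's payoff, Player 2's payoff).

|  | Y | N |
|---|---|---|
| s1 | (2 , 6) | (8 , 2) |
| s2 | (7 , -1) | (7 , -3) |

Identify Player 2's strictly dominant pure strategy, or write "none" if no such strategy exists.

Y

Y vs N: s1: 6>2, s2: -1>-3.
Y strictly beats every other strategy against every opponent action, so it is strictly dominant.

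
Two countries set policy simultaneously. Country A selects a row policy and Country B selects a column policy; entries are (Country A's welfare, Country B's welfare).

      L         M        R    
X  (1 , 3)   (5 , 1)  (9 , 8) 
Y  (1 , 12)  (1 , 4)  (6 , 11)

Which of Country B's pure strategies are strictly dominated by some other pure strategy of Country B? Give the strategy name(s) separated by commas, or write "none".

M

L: no other strategy beats it everywhere (M at X (3>1); R at Y (12>11)).
L strictly dominates M — X: 3>1, Y: 12>4.
R: no other strategy beats it everywhere (L at X (8>3); M at X (8>1)).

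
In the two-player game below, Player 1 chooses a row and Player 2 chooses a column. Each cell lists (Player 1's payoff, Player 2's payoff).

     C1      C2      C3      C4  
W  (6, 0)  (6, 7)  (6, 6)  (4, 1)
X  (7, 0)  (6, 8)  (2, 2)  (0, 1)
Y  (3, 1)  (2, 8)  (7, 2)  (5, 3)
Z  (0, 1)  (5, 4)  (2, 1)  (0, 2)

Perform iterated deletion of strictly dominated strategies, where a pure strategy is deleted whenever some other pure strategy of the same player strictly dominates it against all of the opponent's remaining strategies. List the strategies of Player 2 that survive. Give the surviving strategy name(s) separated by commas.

Player 1's strategy Z is strictly dominated by W (C1: 6>0, C2: 6>5, C3: 6>2, C4: 4>0) and is removed.
Player 2's strategy C1 is strictly dominated by C2 (W: 7>0, X: 8>0, Y: 8>1) and is removed.
Player 2's strategy C3 is strictly dominated by C2 (W: 7>6, X: 8>2, Y: 8>2) and is removed.
Player 2's strategy C4 is strictly dominated by C2 (W: 7>1, X: 8>1, Y: 8>3) and is removed.
For Player 1, W strictly dominates Y on the remaining columns (C2: 6>2); eliminate Y.
Among the remaining strategies, none is strictly dominated by another pure strategy of the same player, so the elimination stops.
Surviving strategies — Player 1: {W, X}; Player 2: {C2}.

C2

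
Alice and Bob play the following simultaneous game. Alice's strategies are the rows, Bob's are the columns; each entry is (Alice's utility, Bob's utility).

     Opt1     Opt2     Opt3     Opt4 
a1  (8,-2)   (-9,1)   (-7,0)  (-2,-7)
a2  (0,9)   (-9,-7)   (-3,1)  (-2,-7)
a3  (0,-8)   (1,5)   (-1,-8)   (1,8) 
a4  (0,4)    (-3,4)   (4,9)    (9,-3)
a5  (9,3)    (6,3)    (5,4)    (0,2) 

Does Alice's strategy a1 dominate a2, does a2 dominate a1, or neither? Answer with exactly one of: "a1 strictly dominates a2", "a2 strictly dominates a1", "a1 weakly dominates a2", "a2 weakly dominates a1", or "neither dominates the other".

a1's payoffs vs a2's, by Bob's action — Opt1: 8>0, Opt2: -9=-9, Opt3: -7<-3, Opt4: -2=-2.
a1 does better at Opt1 but worse at Opt3; neither strategy dominates the other.

neither dominates the other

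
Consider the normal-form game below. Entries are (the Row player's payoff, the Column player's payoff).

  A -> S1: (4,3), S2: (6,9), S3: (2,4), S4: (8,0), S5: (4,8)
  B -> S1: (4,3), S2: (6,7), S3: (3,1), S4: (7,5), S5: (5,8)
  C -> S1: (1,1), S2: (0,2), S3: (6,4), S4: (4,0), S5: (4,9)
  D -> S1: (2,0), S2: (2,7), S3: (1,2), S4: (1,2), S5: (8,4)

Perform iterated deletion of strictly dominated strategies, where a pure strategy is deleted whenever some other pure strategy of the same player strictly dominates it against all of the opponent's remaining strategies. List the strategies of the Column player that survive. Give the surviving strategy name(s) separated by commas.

Column S1 is eliminated: S2 beats it against every remaining row (A: 9>3, B: 7>3, C: 2>1, D: 7>0).
Column S3 is eliminated: S5 beats it against every remaining row (A: 8>4, B: 8>1, C: 9>4, D: 4>2).
For the Row player, B strictly dominates C on the remaining columns (S2: 6>0, S4: 7>4, S5: 5>4); eliminate C.
The Column player's strategy S4 is strictly dominated by S2 (A: 9>0, B: 7>5, D: 7>2) and is removed.
Among the remaining strategies, none is strictly dominated by another pure strategy of the same player, so the elimination stops.
Surviving strategies — the Row player: {A, B, D}; the Column player: {S2, S5}.

S2, S5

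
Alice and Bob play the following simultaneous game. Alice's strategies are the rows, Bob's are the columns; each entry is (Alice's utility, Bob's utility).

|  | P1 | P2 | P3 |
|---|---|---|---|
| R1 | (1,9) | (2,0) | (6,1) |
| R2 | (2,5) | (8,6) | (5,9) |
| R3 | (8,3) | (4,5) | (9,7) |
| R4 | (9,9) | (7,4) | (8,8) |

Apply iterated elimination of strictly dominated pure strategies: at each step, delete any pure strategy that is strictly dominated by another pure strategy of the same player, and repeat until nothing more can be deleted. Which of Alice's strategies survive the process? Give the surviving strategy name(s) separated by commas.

R3, R4

For Alice, R3 strictly dominates R1 on the remaining columns (P1: 8>1, P2: 4>2, P3: 9>6); eliminate R1.
Column P2 is eliminated: P3 beats it against every remaining row (R2: 9>6, R3: 7>5, R4: 8>4).
Alice's strategy R2 is strictly dominated by R3 (P1: 8>2, P3: 9>5) and is removed.
Among the remaining strategies, none is strictly dominated by another pure strategy of the same player, so the elimination stops.
Surviving strategies — Alice: {R3, R4}; Bob: {P1, P3}.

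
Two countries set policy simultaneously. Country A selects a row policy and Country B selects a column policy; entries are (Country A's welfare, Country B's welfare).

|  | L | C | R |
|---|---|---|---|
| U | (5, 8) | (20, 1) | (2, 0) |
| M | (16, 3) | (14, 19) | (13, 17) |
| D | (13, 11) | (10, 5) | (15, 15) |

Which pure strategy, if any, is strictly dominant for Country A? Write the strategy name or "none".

none

U fails to dominate M at L (5<16).
M fails to dominate U at C (14<20).
D fails to dominate U at C (10<20).
No single strategy dominates all the others.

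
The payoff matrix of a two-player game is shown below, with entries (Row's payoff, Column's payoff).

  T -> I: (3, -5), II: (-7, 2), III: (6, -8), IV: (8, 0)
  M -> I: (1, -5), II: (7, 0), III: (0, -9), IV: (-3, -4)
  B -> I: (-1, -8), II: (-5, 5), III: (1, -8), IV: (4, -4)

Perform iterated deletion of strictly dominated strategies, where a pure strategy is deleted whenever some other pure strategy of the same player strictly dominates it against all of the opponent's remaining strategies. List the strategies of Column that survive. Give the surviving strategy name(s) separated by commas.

II

Column I is eliminated: II beats it against every remaining row (T: 2>-5, M: 0>-5, B: 5>-8).
Column III is eliminated: II beats it against every remaining row (T: 2>-8, M: 0>-9, B: 5>-8).
Column's strategy IV is strictly dominated by II (T: 2>0, M: 0>-4, B: 5>-4) and is removed.
Row's strategy T is strictly dominated by M (II: 7>-7) and is removed.
For Row, M strictly dominates B on the remaining columns (II: 7>-5); eliminate B.
Among the remaining strategies, none is strictly dominated by another pure strategy of the same player, so the elimination stops.
Surviving strategies — Row: {M}; Column: {II}.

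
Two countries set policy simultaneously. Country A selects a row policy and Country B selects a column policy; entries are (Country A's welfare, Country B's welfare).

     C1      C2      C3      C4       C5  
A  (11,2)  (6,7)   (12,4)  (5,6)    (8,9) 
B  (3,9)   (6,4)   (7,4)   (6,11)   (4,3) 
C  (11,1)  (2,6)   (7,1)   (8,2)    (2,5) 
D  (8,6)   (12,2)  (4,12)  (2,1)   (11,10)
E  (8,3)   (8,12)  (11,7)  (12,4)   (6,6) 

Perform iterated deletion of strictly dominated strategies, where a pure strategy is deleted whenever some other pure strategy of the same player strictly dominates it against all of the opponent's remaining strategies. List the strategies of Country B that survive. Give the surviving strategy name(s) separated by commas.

Country A's strategy B is strictly dominated by E (C1: 8>3, C2: 8>6, C3: 11>7, C4: 12>6, C5: 6>4) and is removed.
Country B's strategy C1 is strictly dominated by C5 (A: 9>2, C: 5>1, D: 10>6, E: 6>3) and is removed.
Country A's strategy C is strictly dominated by E (C2: 8>2, C3: 11>7, C4: 12>8, C5: 6>2) and is removed.
For Country B, C2 strictly dominates C4 on the remaining rows (A: 7>6, D: 2>1, E: 12>4); eliminate C4.
Among the remaining strategies, none is strictly dominated by another pure strategy of the same player, so the elimination stops.
Surviving strategies — Country A: {A, D, E}; Country B: {C2, C3, C5}.

C2, C3, C5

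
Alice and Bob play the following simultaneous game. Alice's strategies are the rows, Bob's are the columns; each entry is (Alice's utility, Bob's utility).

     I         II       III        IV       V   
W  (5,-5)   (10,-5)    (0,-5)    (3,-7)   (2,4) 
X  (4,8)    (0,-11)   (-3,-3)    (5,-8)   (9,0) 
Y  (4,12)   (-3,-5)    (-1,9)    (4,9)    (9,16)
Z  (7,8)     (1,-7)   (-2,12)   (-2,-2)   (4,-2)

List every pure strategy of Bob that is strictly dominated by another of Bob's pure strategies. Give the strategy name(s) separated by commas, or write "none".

I: no other strategy beats it everywhere (II at W (-5=-5); III at W (-5=-5); IV at W (-5>-7); V at X (8>0)).
V strictly dominates II — W: 4>-5, X: 0>-11, Y: 16>-5, Z: -2>-7.
III is not dominated — it holds its own against I at W (-5=-5); II at W (-5=-5); IV at W (-5>-7); V at Z (12>-2).
I strictly dominates IV — W: -5>-7, X: 8>-8, Y: 12>9, Z: 8>-2.
V: no other strategy beats it everywhere (I at W (4>-5); II at W (4>-5); III at W (4>-5); IV at W (4>-7)).

II, IV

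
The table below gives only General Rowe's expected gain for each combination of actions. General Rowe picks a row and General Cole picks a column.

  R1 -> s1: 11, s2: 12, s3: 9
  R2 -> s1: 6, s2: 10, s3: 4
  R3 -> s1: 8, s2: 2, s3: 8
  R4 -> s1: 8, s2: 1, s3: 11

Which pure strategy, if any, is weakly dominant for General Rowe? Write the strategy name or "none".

R1 fails to dominate R4 at s3 (9<11).
R2 fails to dominate R1 at s1 (6<11).
R3 fails to dominate R1 at s1 (8<11).
R4 fails to dominate R1 at s1 (8<11).
No single strategy dominates all the others.

none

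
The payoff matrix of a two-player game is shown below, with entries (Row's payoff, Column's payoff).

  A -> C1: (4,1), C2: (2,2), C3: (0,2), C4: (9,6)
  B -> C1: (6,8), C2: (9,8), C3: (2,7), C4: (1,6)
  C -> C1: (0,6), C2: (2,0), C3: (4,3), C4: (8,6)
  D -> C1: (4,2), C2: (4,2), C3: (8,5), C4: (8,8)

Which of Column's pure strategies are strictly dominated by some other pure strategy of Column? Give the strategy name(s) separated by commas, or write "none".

none

Nothing dominates C1: C2 at B (8=8); C3 at B (8>7); C4 at B (8>6).
Nothing dominates C2: C1 at A (2>1); C3 at A (2=2); C4 at B (8>6).
C3 is not dominated — it holds its own against C1 at A (2>1); C2 at A (2=2); C4 at B (7>6).
C4: no other strategy beats it everywhere (C1 at A (6>1); C2 at A (6>2); C3 at A (6>2)).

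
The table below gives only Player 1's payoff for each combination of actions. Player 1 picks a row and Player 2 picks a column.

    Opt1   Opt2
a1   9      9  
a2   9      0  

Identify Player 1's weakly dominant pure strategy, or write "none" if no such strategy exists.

a1

a1 vs a2: Opt1: 9=9, Opt2: 9>0.
a1 is at least as good as every other strategy against every opponent action, so it is weakly dominant.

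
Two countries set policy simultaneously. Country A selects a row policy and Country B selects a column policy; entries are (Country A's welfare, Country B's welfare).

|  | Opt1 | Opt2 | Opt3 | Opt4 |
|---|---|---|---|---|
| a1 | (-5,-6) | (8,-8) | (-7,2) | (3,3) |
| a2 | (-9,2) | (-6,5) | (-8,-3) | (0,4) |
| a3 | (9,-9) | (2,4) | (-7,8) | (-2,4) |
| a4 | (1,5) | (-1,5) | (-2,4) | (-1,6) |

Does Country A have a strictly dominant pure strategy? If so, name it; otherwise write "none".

none

a1 fails to dominate a3 at Opt1 (-5<9).
a2 fails to dominate a1 at Opt1 (-9<-5).
a3 fails to dominate a1 at Opt2 (2<8).
a4 fails to dominate a1 at Opt2 (-1<8).
No single strategy dominates all the others.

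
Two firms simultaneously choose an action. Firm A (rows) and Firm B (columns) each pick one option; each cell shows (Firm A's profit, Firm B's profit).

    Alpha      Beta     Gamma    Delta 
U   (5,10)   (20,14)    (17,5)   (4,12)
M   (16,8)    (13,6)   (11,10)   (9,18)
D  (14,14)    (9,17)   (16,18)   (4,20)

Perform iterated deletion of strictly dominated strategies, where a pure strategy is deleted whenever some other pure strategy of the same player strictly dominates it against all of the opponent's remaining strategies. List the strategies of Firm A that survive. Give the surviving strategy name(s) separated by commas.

For Firm B, Delta strictly dominates Alpha on the remaining rows (U: 12>10, M: 18>8, D: 20>14); eliminate Alpha.
Column Gamma is eliminated: Delta beats it against every remaining row (U: 12>5, M: 18>10, D: 20>18).
For Firm A, M strictly dominates D on the remaining columns (Beta: 13>9, Delta: 9>4); eliminate D.
Among the remaining strategies, none is strictly dominated by another pure strategy of the same player, so the elimination stops.
Surviving strategies — Firm A: {U, M}; Firm B: {Beta, Delta}.

U, M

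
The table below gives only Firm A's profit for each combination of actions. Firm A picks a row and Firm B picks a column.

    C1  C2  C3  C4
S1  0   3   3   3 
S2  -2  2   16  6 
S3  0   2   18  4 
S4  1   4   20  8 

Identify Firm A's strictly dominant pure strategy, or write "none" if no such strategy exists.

S4 vs S1: C1: 1>0, C2: 4>3, C3: 20>3, C4: 8>3.
S4 vs S2: C1: 1>-2, C2: 4>2, C3: 20>16, C4: 8>6.
S4 vs S3: C1: 1>0, C2: 4>2, C3: 20>18, C4: 8>4.
S4 strictly beats every other strategy against every opponent action, so it is strictly dominant.

S4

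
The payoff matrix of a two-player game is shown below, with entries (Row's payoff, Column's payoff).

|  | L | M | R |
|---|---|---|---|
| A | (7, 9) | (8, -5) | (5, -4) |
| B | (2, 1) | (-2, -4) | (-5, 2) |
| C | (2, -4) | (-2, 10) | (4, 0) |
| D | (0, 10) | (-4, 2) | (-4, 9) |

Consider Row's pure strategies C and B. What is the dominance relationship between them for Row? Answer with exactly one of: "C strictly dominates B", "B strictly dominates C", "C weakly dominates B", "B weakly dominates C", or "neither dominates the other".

C weakly dominates B

Compare C to B across every action of Column: L: 2=2, M: -2=-2, R: 4>-5.
C is at least as good everywhere and strictly better somewhere (tied only at L, M), so C weakly but not strictly dominates B.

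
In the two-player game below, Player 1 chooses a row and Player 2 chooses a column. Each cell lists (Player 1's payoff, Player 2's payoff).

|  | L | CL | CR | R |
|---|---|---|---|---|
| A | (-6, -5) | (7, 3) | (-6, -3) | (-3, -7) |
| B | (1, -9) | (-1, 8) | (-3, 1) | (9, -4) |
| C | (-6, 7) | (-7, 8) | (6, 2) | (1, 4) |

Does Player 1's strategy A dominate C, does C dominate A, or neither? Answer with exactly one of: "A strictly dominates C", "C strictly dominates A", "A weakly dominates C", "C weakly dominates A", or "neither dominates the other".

A's payoffs vs C's, by Player 2's action — L: -6=-6, CL: 7>-7, CR: -6<6, R: -3<1.
A does better at CL but worse at CR, R; neither strategy dominates the other.

neither dominates the other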